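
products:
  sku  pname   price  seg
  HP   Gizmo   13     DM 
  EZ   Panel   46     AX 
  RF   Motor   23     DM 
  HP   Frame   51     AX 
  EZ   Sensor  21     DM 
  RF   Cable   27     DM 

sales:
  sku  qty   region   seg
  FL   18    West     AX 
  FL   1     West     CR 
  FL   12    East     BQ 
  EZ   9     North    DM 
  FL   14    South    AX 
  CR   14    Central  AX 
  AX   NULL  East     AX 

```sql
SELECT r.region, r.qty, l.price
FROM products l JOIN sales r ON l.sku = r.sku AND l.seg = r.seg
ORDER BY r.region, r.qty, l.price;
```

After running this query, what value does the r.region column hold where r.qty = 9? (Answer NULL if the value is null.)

North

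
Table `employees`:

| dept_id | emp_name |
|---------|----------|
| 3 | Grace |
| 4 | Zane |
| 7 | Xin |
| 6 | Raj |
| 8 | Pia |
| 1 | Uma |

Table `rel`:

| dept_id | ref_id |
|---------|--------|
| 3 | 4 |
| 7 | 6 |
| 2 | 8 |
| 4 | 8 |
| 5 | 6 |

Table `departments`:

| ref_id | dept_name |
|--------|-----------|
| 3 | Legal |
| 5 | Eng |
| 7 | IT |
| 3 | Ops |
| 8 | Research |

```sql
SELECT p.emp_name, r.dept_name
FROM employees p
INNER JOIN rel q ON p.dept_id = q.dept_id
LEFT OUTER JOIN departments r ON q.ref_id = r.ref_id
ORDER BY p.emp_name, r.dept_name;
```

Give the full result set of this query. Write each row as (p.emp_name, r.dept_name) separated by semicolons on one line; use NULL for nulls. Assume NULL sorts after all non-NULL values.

Step 1 — p INNER JOIN q on dept_id → 3 row(s).
Then LEFT JOIN `departments r` on ref_id: each of those 3 rows is kept; rows whose q.ref_id has no match in r get NULL for r's columns.

(Grace, NULL); (Xin, NULL); (Zane, Research)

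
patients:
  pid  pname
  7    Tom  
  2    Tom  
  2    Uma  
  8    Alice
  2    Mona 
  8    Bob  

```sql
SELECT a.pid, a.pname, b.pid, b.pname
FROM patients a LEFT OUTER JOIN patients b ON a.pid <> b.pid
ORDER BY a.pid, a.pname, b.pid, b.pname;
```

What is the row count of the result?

22

LEFT JOIN keeps every row from `patients a`; unmatched rows get NULL for `patients b`'s columns.
Matching on a.pid <> b.pid.
Matched pairs: 22; unmatched a rows kept: 0.
Total: 22 rows.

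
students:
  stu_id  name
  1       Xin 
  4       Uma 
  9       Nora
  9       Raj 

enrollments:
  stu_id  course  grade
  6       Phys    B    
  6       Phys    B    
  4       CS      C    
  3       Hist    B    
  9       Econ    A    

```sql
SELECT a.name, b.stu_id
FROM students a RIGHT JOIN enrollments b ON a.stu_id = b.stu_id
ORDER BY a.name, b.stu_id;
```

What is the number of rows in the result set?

6

RIGHT JOIN keeps every row from `enrollments`; unmatched rows get NULL for `students`'s columns.
Matching on a.stu_id = b.stu_id.
- a (stu_id=1) has no partner in b.
- a (stu_id=4) pairs with 1 row(s) of b.
- a (stu_id=9) pairs with 1 row(s) of b.
- a (stu_id=9) pairs with 1 row(s) of b.
- plus 3 unmatched b row(s), each kept with NULL a columns.
Total: 3 matched + 3 padded = 6 rows.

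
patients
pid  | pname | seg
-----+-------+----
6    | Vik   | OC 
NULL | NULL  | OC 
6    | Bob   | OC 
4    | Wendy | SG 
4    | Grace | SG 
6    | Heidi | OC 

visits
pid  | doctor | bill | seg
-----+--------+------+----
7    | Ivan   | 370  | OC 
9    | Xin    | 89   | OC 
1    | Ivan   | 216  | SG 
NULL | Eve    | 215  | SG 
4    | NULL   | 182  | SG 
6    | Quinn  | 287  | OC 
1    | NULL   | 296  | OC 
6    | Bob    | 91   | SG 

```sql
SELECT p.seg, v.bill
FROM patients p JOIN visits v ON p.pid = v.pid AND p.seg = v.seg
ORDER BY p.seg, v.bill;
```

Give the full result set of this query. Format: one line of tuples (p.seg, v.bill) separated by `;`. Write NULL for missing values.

(OC, 287); (OC, 287); (OC, 287); (SG, 182); (SG, 182)

INNER JOIN keeps only pairs where the ON condition holds.
Matching on p.pid = v.pid AND p.seg = v.seg. A NULL in a compared column never satisfies the condition.
- p[0] pid=6, seg=OC → 1 match(es) in v → 1 row(s).
- p[1] pid=NULL, seg=OC → no match; dropped.
- p[2] pid=6, seg=OC → 1 match(es) in v → 1 row(s).
- p[3] pid=4, seg=SG → 1 match(es) in v → 1 row(s).
- p[4] pid=4, seg=SG → 1 match(es) in v → 1 row(s).
- p[5] pid=6, seg=OC → 1 match(es) in v → 1 row(s).
After projecting and ordering:
p.seg | v.bill
OC | 287
OC | 287
OC | 287
SG | 182
SG | 182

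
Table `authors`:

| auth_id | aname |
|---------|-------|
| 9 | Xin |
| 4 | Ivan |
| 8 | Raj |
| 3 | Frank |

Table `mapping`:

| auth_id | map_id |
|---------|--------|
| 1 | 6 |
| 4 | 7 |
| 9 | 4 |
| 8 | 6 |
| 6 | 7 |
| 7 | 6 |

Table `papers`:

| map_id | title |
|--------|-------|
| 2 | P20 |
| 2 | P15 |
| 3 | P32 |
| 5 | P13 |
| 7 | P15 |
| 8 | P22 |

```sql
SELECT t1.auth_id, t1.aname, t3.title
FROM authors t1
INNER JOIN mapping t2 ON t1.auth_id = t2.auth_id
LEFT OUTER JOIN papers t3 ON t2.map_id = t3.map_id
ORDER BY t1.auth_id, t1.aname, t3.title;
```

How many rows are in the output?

3

Evaluate left to right. First `authors t1 INNER JOIN mapping t2` on auth_id: 3 row(s).
Then LEFT JOIN `papers t3` on map_id: each of those 3 rows is kept; rows whose t2.map_id has no match in t3 get NULL for t3's columns.
Result: 3 row(s).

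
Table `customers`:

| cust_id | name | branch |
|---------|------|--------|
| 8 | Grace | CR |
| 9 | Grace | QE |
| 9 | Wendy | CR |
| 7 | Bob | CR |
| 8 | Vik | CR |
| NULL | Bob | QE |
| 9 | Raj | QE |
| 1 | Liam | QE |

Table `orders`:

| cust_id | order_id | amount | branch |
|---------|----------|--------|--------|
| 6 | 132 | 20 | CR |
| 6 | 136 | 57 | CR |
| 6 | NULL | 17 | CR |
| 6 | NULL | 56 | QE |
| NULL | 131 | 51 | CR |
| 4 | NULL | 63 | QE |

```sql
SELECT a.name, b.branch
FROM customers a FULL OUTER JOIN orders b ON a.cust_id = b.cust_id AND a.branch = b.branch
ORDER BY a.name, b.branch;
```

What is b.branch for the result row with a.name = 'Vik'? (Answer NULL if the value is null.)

NULL

FULL OUTER JOIN keeps every row from both sides; unmatched rows get NULL for the other side's columns.
Matching on a.cust_id = b.cust_id AND a.branch = b.branch. A NULL in a compared column never satisfies the condition.
- a[0] cust_id=8, branch=CR → no match; kept with NULLs on the b side.
- a[1] cust_id=9, branch=QE → no match; kept with NULLs on the b side.
- a[2] cust_id=9, branch=CR → no match; kept with NULLs on the b side.
- a[3] cust_id=7, branch=CR → no match; kept with NULLs on the b side.
- a[4] cust_id=8, branch=CR → no match; kept with NULLs on the b side.
- a[5] cust_id=NULL, branch=QE → no match; kept with NULLs on the b side.
- a[6] cust_id=9, branch=QE → no match; kept with NULLs on the b side.
- a[7] cust_id=1, branch=QE → no match; kept with NULLs on the b side.
- 6 row(s) from b found no a partner → padded with NULL.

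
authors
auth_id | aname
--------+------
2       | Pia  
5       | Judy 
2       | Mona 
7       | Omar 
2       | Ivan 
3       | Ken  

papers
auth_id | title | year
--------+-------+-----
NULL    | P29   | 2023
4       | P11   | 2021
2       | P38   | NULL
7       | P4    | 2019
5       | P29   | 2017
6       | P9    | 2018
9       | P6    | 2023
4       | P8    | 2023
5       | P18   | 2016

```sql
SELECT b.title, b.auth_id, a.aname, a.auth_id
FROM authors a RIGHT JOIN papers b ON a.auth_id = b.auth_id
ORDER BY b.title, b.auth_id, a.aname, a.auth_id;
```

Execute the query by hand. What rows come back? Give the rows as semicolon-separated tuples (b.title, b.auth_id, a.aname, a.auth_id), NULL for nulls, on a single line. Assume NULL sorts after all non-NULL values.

RIGHT JOIN keeps every row from `papers`; unmatched rows get NULL for `authors`'s columns.
Matching on a.auth_id = b.auth_id. A NULL in a compared column never satisfies the condition.
- a row (auth_id=2): matches 1 b row(s) → 1 output row(s).
- a row (auth_id=5): matches 2 b row(s) → 2 output row(s).
- a row (auth_id=2): matches 1 b row(s) → 1 output row(s).
- a row (auth_id=7): matches 1 b row(s) → 1 output row(s).
- a row (auth_id=2): matches 1 b row(s) → 1 output row(s).
- a row (auth_id=3): no match.
- plus 5 unmatched b row(s), each kept with NULL a columns.

(P11, 4, NULL, NULL); (P18, 5, Judy, 5); (P29, 5, Judy, 5); (P29, NULL, NULL, NULL); (P38, 2, Ivan, 2); (P38, 2, Mona, 2); (P38, 2, Pia, 2); (P4, 7, Omar, 7); (P6, 9, NULL, NULL); (P8, 4, NULL, NULL); (P9, 6, NULL, NULL)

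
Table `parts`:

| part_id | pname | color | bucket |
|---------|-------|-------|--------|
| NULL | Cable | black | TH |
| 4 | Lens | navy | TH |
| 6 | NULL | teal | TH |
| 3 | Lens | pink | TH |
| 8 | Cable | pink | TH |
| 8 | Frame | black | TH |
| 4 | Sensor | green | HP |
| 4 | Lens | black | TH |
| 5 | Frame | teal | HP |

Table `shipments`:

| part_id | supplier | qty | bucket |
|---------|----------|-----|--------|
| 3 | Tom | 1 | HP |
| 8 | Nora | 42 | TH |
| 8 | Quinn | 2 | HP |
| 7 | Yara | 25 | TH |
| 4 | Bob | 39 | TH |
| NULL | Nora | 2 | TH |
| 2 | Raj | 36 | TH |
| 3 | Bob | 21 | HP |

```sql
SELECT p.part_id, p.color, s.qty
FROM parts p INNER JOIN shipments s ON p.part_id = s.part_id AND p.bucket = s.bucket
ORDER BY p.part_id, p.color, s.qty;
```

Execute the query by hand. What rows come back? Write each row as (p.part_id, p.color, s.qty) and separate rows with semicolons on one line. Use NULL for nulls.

(4, black, 39); (4, navy, 39); (8, black, 42); (8, pink, 42)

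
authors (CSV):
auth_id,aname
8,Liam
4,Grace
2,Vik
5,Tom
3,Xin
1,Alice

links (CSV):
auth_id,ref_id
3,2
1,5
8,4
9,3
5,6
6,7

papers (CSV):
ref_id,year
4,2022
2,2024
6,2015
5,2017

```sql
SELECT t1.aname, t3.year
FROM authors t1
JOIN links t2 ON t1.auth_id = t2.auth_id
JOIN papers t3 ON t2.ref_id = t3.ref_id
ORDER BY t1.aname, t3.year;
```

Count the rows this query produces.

4

Evaluate left to right. First `authors t1 INNER JOIN links t2` on auth_id: 4 row(s).
Then INNER JOIN `papers t3` on ref_id: keep only rows whose t2.ref_id appears in t3.
Result: 4 row(s).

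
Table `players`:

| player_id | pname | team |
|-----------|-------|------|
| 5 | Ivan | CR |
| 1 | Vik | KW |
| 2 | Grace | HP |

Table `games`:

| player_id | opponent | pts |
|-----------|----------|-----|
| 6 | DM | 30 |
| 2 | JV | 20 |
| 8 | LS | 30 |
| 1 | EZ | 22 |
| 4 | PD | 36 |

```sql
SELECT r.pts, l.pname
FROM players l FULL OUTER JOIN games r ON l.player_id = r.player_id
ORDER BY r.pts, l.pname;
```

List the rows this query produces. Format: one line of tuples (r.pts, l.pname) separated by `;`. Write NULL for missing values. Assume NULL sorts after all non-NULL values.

FULL OUTER JOIN keeps every row from both sides; unmatched rows get NULL for the other side's columns.
Matching on l.player_id = r.player_id.
Matched pairs: 2; unmatched l rows kept: 1; unmatched r rows kept: 3.

(20, Grace); (22, Vik); (30, NULL); (30, NULL); (36, NULL); (NULL, Ivan)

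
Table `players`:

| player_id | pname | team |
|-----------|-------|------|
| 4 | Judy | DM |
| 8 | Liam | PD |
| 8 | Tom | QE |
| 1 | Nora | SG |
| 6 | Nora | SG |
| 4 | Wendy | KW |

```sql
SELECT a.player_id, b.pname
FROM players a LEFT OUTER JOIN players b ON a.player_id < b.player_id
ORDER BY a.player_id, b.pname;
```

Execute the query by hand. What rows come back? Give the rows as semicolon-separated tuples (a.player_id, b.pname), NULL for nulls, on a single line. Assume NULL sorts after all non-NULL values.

LEFT JOIN keeps every row from `players a`; unmatched rows get NULL for `players b`'s columns.
Matching on a.player_id < b.player_id.
Matched pairs: 13; unmatched a rows kept: 2.

(1, Judy); (1, Liam); (1, Nora); (1, Tom); (1, Wendy); (4, Liam); (4, Liam); (4, Nora); (4, Nora); (4, Tom); (4, Tom); (6, Liam); (6, Tom); (8, NULL); (8, NULL)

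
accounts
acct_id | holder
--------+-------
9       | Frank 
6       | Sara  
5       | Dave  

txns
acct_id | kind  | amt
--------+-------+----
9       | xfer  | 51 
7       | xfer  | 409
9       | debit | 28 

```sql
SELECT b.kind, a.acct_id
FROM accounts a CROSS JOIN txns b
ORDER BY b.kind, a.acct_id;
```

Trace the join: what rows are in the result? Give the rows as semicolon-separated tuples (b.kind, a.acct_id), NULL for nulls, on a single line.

(debit, 5); (debit, 6); (debit, 9); (xfer, 5); (xfer, 5); (xfer, 6); (xfer, 6); (xfer, 9); (xfer, 9)

CROSS JOIN pairs every row of `accounts` with every row of `txns`: 3 × 3 = 9 rows.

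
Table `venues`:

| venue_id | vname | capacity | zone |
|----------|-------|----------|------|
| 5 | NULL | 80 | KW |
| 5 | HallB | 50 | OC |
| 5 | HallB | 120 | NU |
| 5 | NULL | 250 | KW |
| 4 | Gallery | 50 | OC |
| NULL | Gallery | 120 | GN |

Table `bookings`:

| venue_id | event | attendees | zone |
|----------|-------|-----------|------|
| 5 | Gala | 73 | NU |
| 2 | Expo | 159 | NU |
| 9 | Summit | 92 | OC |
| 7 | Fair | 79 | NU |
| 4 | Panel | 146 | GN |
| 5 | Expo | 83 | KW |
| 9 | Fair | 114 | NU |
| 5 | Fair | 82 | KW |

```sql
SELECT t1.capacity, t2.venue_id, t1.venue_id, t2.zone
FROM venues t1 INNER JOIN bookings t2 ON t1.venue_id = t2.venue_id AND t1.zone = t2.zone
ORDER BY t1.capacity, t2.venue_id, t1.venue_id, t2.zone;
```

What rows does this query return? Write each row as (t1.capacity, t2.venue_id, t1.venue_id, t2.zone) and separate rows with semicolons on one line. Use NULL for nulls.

INNER JOIN keeps only pairs where the ON condition holds.
Matching on t1.venue_id = t2.venue_id AND t1.zone = t2.zone. A NULL in a compared column never satisfies the condition.
- t1[0] venue_id=5, zone=KW → 2 match(es) in t2 → 2 row(s).
- t1[1] venue_id=5, zone=OC → no match; dropped.
- t1[2] venue_id=5, zone=NU → 1 match(es) in t2 → 1 row(s).
- t1[3] venue_id=5, zone=KW → 2 match(es) in t2 → 2 row(s).
- t1[4] venue_id=4, zone=OC → no match; dropped.
- t1[5] venue_id=NULL, zone=GN → no match; dropped.
After projecting and ordering:
t1.capacity | t2.venue_id | t1.venue_id | t2.zone
80 | 5 | 5 | KW
80 | 5 | 5 | KW
120 | 5 | 5 | NU
250 | 5 | 5 | KW
250 | 5 | 5 | KW

(80, 5, 5, KW); (80, 5, 5, KW); (120, 5, 5, NU); (250, 5, 5, KW); (250, 5, 5, KW)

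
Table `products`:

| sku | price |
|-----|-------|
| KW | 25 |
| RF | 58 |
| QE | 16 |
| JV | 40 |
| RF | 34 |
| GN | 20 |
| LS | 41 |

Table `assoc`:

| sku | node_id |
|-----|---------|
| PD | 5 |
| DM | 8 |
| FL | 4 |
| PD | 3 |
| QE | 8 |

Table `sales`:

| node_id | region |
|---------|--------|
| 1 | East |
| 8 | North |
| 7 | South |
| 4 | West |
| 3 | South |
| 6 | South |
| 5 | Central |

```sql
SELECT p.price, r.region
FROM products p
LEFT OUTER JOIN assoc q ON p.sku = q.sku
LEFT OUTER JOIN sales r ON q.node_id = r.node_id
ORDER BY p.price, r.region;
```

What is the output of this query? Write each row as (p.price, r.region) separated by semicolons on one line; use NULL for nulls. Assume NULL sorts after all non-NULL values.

(16, North); (20, NULL); (25, NULL); (34, NULL); (40, NULL); (41, NULL); (58, NULL)

Step 1 — p LEFT JOIN q on sku → 7 row(s).
Then LEFT JOIN `sales r` on node_id: each of those 7 rows is kept; rows whose q.node_id has no match in r get NULL for r's columns.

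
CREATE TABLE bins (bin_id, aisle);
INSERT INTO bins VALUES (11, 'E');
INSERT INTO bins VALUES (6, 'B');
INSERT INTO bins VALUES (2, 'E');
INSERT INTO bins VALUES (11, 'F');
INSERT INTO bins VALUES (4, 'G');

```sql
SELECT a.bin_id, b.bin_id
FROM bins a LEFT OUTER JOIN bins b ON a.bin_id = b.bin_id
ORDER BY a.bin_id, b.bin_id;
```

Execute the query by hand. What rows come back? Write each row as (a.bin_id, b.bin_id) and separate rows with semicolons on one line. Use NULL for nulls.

LEFT JOIN keeps every row from `bins a`; unmatched rows get NULL for `bins b`'s columns.
Matching on a.bin_id = b.bin_id.
- bin_id=11: 2 matching b row(s), so 2 row(s) emitted.
- bin_id=6: 1 matching b row(s), so 1 row(s) emitted.
- bin_id=2: 1 matching b row(s), so 1 row(s) emitted.
- bin_id=11: 2 matching b row(s), so 2 row(s) emitted.
- bin_id=4: 1 matching b row(s), so 1 row(s) emitted.
After projecting and ordering:
a.bin_id | b.bin_id
2 | 2
4 | 4
6 | 6
11 | 11
11 | 11
11 | 11
11 | 11

(2, 2); (4, 4); (6, 6); (11, 11); (11, 11); (11, 11); (11, 11)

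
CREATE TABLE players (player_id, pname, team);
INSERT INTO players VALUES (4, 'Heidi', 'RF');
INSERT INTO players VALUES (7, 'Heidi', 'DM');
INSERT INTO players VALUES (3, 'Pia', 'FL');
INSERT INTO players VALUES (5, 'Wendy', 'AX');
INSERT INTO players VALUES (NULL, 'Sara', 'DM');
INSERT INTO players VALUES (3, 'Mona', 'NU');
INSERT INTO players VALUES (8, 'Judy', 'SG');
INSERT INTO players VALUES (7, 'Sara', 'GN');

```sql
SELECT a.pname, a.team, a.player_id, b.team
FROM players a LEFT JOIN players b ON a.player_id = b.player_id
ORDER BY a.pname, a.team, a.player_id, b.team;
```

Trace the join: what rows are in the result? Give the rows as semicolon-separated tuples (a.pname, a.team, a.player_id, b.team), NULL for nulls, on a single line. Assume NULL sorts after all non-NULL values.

LEFT JOIN keeps every row from `players a`; unmatched rows get NULL for `players b`'s columns.
Matching on a.player_id = b.player_id. A NULL in a compared column never satisfies the condition.
Matched pairs: 11; unmatched a rows kept: 1.

(Heidi, DM, 7, DM); (Heidi, DM, 7, GN); (Heidi, RF, 4, RF); (Judy, SG, 8, SG); (Mona, NU, 3, FL); (Mona, NU, 3, NU); (Pia, FL, 3, FL); (Pia, FL, 3, NU); (Sara, DM, NULL, NULL); (Sara, GN, 7, DM); (Sara, GN, 7, GN); (Wendy, AX, 5, AX)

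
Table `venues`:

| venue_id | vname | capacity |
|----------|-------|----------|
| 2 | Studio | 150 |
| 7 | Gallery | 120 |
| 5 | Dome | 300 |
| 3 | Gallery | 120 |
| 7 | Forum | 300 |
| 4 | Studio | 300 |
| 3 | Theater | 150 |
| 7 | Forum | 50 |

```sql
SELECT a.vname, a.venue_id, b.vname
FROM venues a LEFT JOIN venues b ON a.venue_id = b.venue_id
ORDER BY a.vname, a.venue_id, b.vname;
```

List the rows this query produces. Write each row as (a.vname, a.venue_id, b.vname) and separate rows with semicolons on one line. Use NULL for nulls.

LEFT JOIN keeps every row from `venues a`; unmatched rows get NULL for `venues b`'s columns.
Matching on a.venue_id = b.venue_id.
Matched pairs: 16; unmatched a rows kept: 0.

(Dome, 5, Dome); (Forum, 7, Forum); (Forum, 7, Forum); (Forum, 7, Forum); (Forum, 7, Forum); (Forum, 7, Gallery); (Forum, 7, Gallery); (Gallery, 3, Gallery); (Gallery, 3, Theater); (Gallery, 7, Forum); (Gallery, 7, Forum); (Gallery, 7, Gallery); (Studio, 2, Studio); (Studio, 4, Studio); (Theater, 3, Gallery); (Theater, 3, Theater)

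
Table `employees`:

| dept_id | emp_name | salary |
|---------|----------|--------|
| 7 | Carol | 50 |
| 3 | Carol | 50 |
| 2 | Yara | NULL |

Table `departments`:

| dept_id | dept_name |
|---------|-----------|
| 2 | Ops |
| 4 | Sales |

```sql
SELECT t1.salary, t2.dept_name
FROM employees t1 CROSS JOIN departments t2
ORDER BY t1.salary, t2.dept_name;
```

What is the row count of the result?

6

CROSS JOIN pairs every row of `employees` with every row of `departments`: 3 × 2 = 6 rows.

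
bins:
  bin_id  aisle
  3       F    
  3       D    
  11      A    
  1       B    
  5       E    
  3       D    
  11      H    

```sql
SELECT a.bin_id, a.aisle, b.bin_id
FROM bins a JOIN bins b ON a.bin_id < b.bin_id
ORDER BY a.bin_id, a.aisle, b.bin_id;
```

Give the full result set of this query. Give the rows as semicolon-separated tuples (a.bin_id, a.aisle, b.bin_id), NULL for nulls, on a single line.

(1, B, 3); (1, B, 3); (1, B, 3); (1, B, 5); (1, B, 11); (1, B, 11); (3, D, 5); (3, D, 5); (3, D, 11); (3, D, 11); (3, D, 11); (3, D, 11); (3, F, 5); (3, F, 11); (3, F, 11); (5, E, 11); (5, E, 11)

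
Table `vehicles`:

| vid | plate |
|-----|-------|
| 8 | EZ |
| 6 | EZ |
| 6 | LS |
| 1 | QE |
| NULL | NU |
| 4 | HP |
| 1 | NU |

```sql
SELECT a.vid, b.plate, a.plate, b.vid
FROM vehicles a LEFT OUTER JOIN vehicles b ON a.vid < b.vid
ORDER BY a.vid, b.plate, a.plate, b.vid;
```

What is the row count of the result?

LEFT JOIN keeps every row from `vehicles a`; unmatched rows get NULL for `vehicles b`'s columns.
Matching on a.vid < b.vid. A NULL in a compared column never satisfies the condition.
- a row (vid=8): no match → kept, b columns NULL.
- a row (vid=6): matches 1 b row(s) → 1 output row(s).
- a row (vid=6): matches 1 b row(s) → 1 output row(s).
- a row (vid=1): matches 4 b row(s) → 4 output row(s).
- a row (vid=NULL): no match → kept, b columns NULL.
- a row (vid=4): matches 3 b row(s) → 3 output row(s).
- a row (vid=1): matches 4 b row(s) → 4 output row(s).
Total: 13 matched + 2 padded = 15 rows.

15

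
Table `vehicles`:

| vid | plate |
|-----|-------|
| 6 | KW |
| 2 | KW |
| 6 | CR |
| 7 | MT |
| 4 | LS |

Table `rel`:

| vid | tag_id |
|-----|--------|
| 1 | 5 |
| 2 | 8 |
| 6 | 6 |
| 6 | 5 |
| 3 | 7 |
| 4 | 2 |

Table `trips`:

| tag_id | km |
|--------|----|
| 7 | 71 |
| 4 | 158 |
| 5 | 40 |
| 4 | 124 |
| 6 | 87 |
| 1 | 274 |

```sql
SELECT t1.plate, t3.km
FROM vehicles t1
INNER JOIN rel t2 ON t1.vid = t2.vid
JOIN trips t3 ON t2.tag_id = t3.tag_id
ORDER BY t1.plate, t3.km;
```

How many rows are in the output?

Step 1 — t1 INNER JOIN t2 on vid → 6 row(s).
Then INNER JOIN `trips t3` on tag_id: keep only rows whose t2.tag_id appears in t3.
Result: 4 row(s).

4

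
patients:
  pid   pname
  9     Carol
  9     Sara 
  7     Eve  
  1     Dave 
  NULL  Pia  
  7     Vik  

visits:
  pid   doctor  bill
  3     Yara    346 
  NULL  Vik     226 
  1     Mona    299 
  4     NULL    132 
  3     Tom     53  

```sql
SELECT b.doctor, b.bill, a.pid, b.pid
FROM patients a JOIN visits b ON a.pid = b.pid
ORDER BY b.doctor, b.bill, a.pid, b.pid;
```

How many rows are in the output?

INNER JOIN keeps only pairs where the ON condition holds.
Matching on a.pid = b.pid. A NULL in a compared column never satisfies the condition.
- a[0] pid=9 → no match; dropped.
- a[1] pid=9 → no match; dropped.
- a[2] pid=7 → no match; dropped.
- a[3] pid=1 → 1 match(es) in b → 1 row(s).
- a[4] pid=NULL → no match; dropped.
- a[5] pid=7 → no match; dropped.
Total: 1 rows.

1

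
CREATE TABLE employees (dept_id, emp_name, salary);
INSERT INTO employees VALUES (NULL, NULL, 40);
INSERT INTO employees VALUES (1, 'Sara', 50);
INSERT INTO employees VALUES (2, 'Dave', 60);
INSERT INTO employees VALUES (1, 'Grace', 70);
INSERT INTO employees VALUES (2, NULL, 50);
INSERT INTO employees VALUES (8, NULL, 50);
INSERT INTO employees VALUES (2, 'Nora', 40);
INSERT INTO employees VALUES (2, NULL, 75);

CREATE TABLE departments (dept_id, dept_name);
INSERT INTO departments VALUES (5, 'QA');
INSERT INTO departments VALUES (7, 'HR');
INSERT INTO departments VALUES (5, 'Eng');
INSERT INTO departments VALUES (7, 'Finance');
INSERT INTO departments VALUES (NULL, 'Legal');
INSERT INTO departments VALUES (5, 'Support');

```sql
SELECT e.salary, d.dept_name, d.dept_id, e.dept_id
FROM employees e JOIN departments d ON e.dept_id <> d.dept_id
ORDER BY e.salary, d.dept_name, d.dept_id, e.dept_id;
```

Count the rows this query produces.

INNER JOIN keeps only pairs where the ON condition holds.
Matching on e.dept_id <> d.dept_id. A NULL in a compared column never satisfies the condition.
- e[0] dept_id=NULL → no match; dropped.
- e[1] dept_id=1 → 5 match(es) in d → 5 row(s).
- e[2] dept_id=2 → 5 match(es) in d → 5 row(s).
- e[3] dept_id=1 → 5 match(es) in d → 5 row(s).
- e[4] dept_id=2 → 5 match(es) in d → 5 row(s).
- e[5] dept_id=8 → 5 match(es) in d → 5 row(s).
- e[6] dept_id=2 → 5 match(es) in d → 5 row(s).
- e[7] dept_id=2 → 5 match(es) in d → 5 row(s).
Total: 35 rows.

35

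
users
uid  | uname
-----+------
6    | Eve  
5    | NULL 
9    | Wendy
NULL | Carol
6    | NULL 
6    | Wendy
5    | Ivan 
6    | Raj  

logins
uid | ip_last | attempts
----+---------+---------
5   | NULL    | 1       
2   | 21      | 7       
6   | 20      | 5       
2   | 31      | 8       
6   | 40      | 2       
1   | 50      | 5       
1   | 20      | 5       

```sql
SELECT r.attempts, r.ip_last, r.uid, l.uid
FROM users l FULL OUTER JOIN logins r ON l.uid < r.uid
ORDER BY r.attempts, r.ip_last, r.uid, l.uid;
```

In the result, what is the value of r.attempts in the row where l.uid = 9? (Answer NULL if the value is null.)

NULL

FULL OUTER JOIN keeps every row from both sides; unmatched rows get NULL for the other side's columns.
Matching on l.uid < r.uid. A NULL in a compared column never satisfies the condition.
Matched pairs: 4; unmatched l rows kept: 6; unmatched r rows kept: 5.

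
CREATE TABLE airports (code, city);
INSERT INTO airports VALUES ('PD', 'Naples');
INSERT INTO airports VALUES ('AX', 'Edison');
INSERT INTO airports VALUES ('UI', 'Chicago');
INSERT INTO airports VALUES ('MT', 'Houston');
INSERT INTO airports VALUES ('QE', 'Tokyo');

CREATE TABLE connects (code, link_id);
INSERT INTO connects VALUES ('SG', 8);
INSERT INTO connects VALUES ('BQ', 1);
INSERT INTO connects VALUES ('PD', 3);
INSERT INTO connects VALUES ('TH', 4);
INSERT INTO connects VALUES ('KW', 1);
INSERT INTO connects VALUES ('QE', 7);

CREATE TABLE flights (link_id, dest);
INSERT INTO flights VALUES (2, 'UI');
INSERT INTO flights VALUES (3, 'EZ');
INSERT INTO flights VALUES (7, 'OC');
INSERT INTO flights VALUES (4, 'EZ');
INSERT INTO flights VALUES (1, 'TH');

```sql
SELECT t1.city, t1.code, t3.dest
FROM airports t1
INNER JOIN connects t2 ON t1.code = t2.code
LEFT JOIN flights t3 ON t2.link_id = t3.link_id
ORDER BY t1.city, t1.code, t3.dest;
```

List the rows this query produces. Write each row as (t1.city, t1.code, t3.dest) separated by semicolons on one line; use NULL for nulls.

Joins associate left-to-right: airports INNER JOIN connects on code gives 2 intermediate row(s).
Then LEFT JOIN `flights t3` on link_id: each of those 2 rows is kept; rows whose t2.link_id has no match in t3 get NULL for t3's columns.

(Naples, PD, EZ); (Tokyo, QE, OC)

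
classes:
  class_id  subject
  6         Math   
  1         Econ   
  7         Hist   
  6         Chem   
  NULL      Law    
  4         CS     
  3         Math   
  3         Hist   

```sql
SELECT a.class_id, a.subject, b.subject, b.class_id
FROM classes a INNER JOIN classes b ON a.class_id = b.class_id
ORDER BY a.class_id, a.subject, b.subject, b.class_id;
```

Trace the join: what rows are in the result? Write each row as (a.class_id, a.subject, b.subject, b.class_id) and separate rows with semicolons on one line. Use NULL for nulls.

(1, Econ, Econ, 1); (3, Hist, Hist, 3); (3, Hist, Math, 3); (3, Math, Hist, 3); (3, Math, Math, 3); (4, CS, CS, 4); (6, Chem, Chem, 6); (6, Chem, Math, 6); (6, Math, Chem, 6); (6, Math, Math, 6); (7, Hist, Hist, 7)

INNER JOIN keeps only pairs where the ON condition holds.
Matching on a.class_id = b.class_id. A NULL in a compared column never satisfies the condition.
Matched pairs: 11.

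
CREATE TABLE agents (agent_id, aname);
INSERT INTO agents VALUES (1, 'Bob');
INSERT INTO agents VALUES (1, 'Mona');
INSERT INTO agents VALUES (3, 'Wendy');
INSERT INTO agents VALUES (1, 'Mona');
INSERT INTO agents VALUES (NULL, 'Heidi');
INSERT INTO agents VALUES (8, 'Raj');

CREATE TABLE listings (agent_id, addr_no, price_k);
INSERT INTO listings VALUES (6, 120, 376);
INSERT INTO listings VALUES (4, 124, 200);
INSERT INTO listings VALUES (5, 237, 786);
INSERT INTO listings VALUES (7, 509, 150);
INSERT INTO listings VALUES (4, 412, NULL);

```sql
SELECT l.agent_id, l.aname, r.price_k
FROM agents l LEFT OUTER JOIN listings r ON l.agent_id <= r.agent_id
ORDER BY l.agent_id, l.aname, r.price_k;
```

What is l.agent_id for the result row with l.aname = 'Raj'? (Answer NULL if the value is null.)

8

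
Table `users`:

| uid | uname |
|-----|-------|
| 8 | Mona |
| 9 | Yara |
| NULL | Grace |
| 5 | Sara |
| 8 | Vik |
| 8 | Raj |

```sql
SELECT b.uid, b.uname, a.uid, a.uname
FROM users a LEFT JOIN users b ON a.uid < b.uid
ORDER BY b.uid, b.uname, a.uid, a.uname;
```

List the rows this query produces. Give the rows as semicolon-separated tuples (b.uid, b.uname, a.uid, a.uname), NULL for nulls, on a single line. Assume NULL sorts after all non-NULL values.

(8, Mona, 5, Sara); (8, Raj, 5, Sara); (8, Vik, 5, Sara); (9, Yara, 5, Sara); (9, Yara, 8, Mona); (9, Yara, 8, Raj); (9, Yara, 8, Vik); (NULL, NULL, 9, Yara); (NULL, NULL, NULL, Grace)

LEFT JOIN keeps every row from `users a`; unmatched rows get NULL for `users b`'s columns.
Matching on a.uid < b.uid. A NULL in a compared column never satisfies the condition.
- a row (uid=8): matches 1 b row(s) → 1 output row(s).
- a row (uid=9): no match → kept, b columns NULL.
- a row (uid=NULL): no match → kept, b columns NULL.
- a row (uid=5): matches 4 b row(s) → 4 output row(s).
- a row (uid=8): matches 1 b row(s) → 1 output row(s).
- a row (uid=8): matches 1 b row(s) → 1 output row(s).
After projecting and ordering:
b.uid | b.uname | a.uid | a.uname
8 | Mona | 5 | Sara
8 | Raj | 5 | Sara
8 | Vik | 5 | Sara
9 | Yara | 5 | Sara
9 | Yara | 8 | Mona
9 | Yara | 8 | Raj
9 | Yara | 8 | Vik
NULL | NULL | 9 | Yara
NULL | NULL | NULL | Grace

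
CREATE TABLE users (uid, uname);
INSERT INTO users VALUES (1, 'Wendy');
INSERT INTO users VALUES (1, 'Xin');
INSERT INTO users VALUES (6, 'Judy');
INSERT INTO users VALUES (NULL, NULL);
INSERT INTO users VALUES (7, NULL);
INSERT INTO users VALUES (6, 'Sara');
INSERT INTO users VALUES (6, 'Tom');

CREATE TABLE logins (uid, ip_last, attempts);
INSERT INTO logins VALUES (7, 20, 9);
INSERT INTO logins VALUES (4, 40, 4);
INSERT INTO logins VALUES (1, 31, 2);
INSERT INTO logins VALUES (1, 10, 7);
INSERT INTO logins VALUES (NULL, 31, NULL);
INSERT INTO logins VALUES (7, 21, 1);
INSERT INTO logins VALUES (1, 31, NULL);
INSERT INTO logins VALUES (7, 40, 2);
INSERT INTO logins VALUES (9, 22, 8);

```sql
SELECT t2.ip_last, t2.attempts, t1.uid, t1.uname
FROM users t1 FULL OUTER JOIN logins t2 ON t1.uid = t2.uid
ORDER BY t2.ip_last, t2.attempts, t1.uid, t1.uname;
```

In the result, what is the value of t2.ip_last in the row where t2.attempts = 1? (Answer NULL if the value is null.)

21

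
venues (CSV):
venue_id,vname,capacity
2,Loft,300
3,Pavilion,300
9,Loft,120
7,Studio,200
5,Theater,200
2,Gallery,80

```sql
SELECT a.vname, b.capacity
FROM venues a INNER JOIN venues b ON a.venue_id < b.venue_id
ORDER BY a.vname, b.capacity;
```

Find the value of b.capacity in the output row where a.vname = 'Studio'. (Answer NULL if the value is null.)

120

INNER JOIN keeps only pairs where the ON condition holds.
Matching on a.venue_id < b.venue_id.
Matched pairs: 14.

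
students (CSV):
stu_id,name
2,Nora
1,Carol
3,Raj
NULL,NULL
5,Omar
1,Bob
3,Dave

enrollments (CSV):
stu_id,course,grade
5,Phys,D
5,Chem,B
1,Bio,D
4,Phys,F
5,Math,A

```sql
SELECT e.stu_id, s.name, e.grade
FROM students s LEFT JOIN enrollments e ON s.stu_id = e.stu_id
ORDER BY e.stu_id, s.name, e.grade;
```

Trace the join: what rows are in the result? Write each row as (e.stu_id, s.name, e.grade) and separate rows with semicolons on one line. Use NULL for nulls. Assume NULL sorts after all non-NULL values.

LEFT JOIN keeps every row from `students`; unmatched rows get NULL for `enrollments`'s columns.
Matching on s.stu_id = e.stu_id. A NULL in a compared column never satisfies the condition.
- stu_id=2: no e row matches, row kept with e columns NULL.
- stu_id=1: 1 matching e row(s), so 1 row(s) emitted.
- stu_id=3: no e row matches, row kept with e columns NULL.
- stu_id=NULL: no e row matches, row kept with e columns NULL.
- stu_id=5: 3 matching e row(s), so 3 row(s) emitted.
- stu_id=1: 1 matching e row(s), so 1 row(s) emitted.
- stu_id=3: no e row matches, row kept with e columns NULL.
After projecting and ordering:
e.stu_id | s.name | e.grade
1 | Bob | D
1 | Carol | D
5 | Omar | A
5 | Omar | B
5 | Omar | D
NULL | Dave | NULL
NULL | Nora | NULL
NULL | Raj | NULL
NULL | NULL | NULL

(1, Bob, D); (1, Carol, D); (5, Omar, A); (5, Omar, B); (5, Omar, D); (NULL, Dave, NULL); (NULL, Nora, NULL); (NULL, Raj, NULL); (NULL, NULL, NULL)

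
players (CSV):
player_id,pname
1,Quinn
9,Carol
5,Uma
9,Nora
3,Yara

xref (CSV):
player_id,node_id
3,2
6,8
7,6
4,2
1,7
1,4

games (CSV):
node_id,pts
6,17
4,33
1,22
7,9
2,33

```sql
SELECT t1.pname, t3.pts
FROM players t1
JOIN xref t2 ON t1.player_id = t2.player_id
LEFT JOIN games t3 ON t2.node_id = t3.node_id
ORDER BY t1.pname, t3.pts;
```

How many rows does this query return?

3

Evaluate left to right. First `players t1 INNER JOIN xref t2` on player_id: 3 row(s).
Then LEFT JOIN `games t3` on node_id: each of those 3 rows is kept; rows whose t2.node_id has no match in t3 get NULL for t3's columns.
Result: 3 row(s).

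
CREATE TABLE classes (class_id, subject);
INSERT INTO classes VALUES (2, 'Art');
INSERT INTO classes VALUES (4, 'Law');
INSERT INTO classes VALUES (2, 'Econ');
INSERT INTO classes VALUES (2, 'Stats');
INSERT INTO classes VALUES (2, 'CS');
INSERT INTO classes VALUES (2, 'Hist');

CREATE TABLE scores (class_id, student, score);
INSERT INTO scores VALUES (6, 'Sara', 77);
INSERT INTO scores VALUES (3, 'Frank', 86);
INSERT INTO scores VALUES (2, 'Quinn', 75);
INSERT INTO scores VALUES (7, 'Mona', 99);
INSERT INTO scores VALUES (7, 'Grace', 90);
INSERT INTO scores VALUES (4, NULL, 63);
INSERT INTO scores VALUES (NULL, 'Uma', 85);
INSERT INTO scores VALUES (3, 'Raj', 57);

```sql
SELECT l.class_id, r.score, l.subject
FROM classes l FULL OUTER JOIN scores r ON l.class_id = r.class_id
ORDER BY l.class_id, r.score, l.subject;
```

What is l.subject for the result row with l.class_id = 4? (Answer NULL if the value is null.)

Law

FULL OUTER JOIN keeps every row from both sides; unmatched rows get NULL for the other side's columns.
Matching on l.class_id = r.class_id. A NULL in a compared column never satisfies the condition.
- class_id=2: 1 matching r row(s), so 1 row(s) emitted.
- class_id=4: 1 matching r row(s), so 1 row(s) emitted.
- class_id=2: 1 matching r row(s), so 1 row(s) emitted.
- class_id=2: 1 matching r row(s), so 1 row(s) emitted.
- class_id=2: 1 matching r row(s), so 1 row(s) emitted.
- class_id=2: 1 matching r row(s), so 1 row(s) emitted.
- plus 6 unmatched r row(s), each kept with NULL l columns.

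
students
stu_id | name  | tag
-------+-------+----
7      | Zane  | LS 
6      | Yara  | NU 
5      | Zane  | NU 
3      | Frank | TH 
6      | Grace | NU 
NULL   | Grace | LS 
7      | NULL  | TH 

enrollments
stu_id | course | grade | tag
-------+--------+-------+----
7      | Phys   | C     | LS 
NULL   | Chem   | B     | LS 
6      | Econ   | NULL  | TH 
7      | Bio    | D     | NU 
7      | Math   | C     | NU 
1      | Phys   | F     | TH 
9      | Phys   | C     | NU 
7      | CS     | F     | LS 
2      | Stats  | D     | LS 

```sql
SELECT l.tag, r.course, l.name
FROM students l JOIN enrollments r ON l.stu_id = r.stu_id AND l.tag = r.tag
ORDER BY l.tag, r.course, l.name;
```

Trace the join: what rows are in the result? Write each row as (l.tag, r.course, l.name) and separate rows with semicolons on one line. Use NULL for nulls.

(LS, CS, Zane); (LS, Phys, Zane)

INNER JOIN keeps only pairs where the ON condition holds.
Matching on l.stu_id = r.stu_id AND l.tag = r.tag. A NULL in a compared column never satisfies the condition.
- l (stu_id=7, tag=LS) pairs with 2 row(s) of r.
- l (stu_id=6, tag=NU) has no partner → excluded.
- l (stu_id=5, tag=NU) has no partner → excluded.
- l (stu_id=3, tag=TH) has no partner → excluded.
- l (stu_id=6, tag=NU) has no partner → excluded.
- l (stu_id=NULL, tag=LS) has no partner → excluded.
- l (stu_id=7, tag=TH) has no partner → excluded.
After projecting and ordering:
l.tag | r.course | l.name
LS | CS | Zane
LS | Phys | Zane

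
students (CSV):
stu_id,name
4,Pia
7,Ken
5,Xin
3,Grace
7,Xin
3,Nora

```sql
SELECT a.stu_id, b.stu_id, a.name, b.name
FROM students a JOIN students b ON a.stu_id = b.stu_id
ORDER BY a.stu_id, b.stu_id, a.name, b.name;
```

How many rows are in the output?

10

INNER JOIN keeps only pairs where the ON condition holds.
Matching on a.stu_id = b.stu_id.
- stu_id=4: 1 matching b row(s), so 1 row(s) emitted.
- stu_id=7: 2 matching b row(s), so 2 row(s) emitted.
- stu_id=5: 1 matching b row(s), so 1 row(s) emitted.
- stu_id=3: 2 matching b row(s), so 2 row(s) emitted.
- stu_id=7: 2 matching b row(s), so 2 row(s) emitted.
- stu_id=3: 2 matching b row(s), so 2 row(s) emitted.
Total: 10 rows.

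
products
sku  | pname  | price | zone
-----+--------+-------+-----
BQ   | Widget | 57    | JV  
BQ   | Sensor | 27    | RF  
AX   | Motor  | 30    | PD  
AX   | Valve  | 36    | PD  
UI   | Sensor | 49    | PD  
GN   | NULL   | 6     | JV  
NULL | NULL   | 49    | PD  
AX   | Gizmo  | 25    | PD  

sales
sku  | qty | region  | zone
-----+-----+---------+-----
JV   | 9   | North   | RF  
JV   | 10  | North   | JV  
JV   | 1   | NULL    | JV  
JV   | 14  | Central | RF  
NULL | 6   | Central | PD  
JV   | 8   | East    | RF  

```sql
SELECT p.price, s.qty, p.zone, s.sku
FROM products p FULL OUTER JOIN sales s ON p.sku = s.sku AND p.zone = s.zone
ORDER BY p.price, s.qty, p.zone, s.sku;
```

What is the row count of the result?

FULL OUTER JOIN keeps every row from both sides; unmatched rows get NULL for the other side's columns.
Matching on p.sku = s.sku AND p.zone = s.zone. A NULL in a compared column never satisfies the condition.
- p[0] sku=BQ, zone=JV → no match; kept with NULLs on the s side.
- p[1] sku=BQ, zone=RF → no match; kept with NULLs on the s side.
- p[2] sku=AX, zone=PD → no match; kept with NULLs on the s side.
- p[3] sku=AX, zone=PD → no match; kept with NULLs on the s side.
- p[4] sku=UI, zone=PD → no match; kept with NULLs on the s side.
- p[5] sku=GN, zone=JV → no match; kept with NULLs on the s side.
- p[6] sku=NULL, zone=PD → no match; kept with NULLs on the s side.
- p[7] sku=AX, zone=PD → no match; kept with NULLs on the s side.
- 6 s row(s) had no p match → kept, p columns NULL.
Total: 0 matched + 14 padded = 14 rows.

14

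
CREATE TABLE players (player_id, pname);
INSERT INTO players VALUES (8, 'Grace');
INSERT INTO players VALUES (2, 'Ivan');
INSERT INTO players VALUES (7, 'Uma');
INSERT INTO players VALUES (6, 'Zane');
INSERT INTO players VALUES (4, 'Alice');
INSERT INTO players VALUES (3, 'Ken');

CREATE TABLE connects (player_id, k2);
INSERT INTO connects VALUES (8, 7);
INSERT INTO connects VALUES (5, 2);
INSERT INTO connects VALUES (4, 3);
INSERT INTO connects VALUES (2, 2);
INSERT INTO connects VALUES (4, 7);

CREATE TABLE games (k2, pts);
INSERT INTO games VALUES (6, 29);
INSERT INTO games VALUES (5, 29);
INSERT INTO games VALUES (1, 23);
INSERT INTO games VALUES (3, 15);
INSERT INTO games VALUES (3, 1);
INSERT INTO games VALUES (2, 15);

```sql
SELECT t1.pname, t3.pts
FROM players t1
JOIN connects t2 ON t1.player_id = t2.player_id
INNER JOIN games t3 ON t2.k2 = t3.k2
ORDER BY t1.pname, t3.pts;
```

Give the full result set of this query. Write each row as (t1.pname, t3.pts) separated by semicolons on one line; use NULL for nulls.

(Alice, 1); (Alice, 15); (Ivan, 15)

Evaluate left to right. First `players t1 INNER JOIN connects t2` on player_id: 4 row(s).
Then INNER JOIN `games t3` on k2: keep only rows whose t2.k2 appears in t3.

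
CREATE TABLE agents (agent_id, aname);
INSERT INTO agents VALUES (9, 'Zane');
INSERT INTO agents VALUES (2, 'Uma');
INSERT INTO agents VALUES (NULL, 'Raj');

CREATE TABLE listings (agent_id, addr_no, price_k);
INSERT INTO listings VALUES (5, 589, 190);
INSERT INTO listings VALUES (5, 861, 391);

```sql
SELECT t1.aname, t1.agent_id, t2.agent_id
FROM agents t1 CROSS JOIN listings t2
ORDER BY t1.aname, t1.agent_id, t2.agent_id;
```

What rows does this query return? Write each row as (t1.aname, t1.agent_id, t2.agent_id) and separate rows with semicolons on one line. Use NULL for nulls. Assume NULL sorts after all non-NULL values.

CROSS JOIN pairs every row of `agents` with every row of `listings`: 3 × 2 = 6 rows.
After projecting and ordering:
t1.aname | t1.agent_id | t2.agent_id
Raj | NULL | 5
Raj | NULL | 5
Uma | 2 | 5
Uma | 2 | 5
Zane | 9 | 5
Zane | 9 | 5

(Raj, NULL, 5); (Raj, NULL, 5); (Uma, 2, 5); (Uma, 2, 5); (Zane, 9, 5); (Zane, 9, 5)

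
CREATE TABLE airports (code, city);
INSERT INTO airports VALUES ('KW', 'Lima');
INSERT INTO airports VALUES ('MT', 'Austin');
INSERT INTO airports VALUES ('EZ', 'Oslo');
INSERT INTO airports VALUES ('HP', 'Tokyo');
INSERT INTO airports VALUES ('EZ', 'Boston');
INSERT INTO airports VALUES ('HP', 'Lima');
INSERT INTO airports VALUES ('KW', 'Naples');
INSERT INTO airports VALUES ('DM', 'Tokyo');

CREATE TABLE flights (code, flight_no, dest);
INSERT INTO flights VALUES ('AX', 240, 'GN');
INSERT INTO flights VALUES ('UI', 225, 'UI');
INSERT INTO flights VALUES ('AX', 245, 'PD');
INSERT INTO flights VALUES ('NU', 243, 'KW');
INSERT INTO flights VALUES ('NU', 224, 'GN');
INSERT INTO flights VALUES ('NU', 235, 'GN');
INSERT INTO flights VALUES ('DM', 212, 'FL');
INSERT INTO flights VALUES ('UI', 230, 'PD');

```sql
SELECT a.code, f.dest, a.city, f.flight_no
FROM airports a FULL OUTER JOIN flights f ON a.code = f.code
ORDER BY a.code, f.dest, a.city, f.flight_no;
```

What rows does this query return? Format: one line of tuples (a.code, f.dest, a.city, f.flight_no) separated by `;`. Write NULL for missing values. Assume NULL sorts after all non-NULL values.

FULL OUTER JOIN keeps every row from both sides; unmatched rows get NULL for the other side's columns.
Matching on a.code = f.code.
- code=KW: no f row matches, row kept with f columns NULL.
- code=MT: no f row matches, row kept with f columns NULL.
- code=EZ: no f row matches, row kept with f columns NULL.
- code=HP: no f row matches, row kept with f columns NULL.
- code=EZ: no f row matches, row kept with f columns NULL.
- code=HP: no f row matches, row kept with f columns NULL.
- code=KW: no f row matches, row kept with f columns NULL.
- code=DM: 1 matching f row(s), so 1 row(s) emitted.
- 7 f row(s) had no a match → kept, a columns NULL.

(DM, FL, Tokyo, 212); (EZ, NULL, Boston, NULL); (EZ, NULL, Oslo, NULL); (HP, NULL, Lima, NULL); (HP, NULL, Tokyo, NULL); (KW, NULL, Lima, NULL); (KW, NULL, Naples, NULL); (MT, NULL, Austin, NULL); (NULL, GN, NULL, 224); (NULL, GN, NULL, 235); (NULL, GN, NULL, 240); (NULL, KW, NULL, 243); (NULL, PD, NULL, 230); (NULL, PD, NULL, 245); (NULL, UI, NULL, 225)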